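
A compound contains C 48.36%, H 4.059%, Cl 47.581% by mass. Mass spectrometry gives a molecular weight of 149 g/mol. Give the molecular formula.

C6H6Cl2

Assume 100 g: 48.36 g C, 4.059 g H, 47.581 g Cl.
n(C) = 48.36/12.01 = 4.027, n(H) = 4.059/1.008 = 4.027, n(Cl) = 47.581/35.45 = 1.342
Smallest is Cl at 1.342 mol; normalising gives C 3.000, H 3.000, Cl 1.000
Ratio ≈ 3:3:1, so the empirical formula is C3H3Cl
Empirical-formula mass = 74.50 g/mol
n = 149 / 74.50 = 2.00 ≈ 2
Molecular formula = (C3H3Cl)×2 = C6H6Cl2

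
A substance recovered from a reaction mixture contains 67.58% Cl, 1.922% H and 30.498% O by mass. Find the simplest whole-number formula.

ClHO

Assume 100 g: 67.58 g Cl, 1.922 g H, 30.498 g O.
n(Cl) = 67.58/35.45 = 1.906, n(H) = 1.922/1.008 = 1.907, n(O) = 30.498/16.00 = 1.906
Smallest is O at 1.906 mol; normalising gives Cl 1.000, H 1.000, O 1.000
Ratio ≈ 1:1:1, so the empirical formula is ClHO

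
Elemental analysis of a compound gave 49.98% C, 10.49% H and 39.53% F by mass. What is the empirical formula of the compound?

C2H5F

Assume 100 g: 49.98 g C, 10.49 g H, 39.53 g F.
C: 49.98 g ÷ 12.01 g/mol = 4.162 mol
H: 10.49 g ÷ 1.008 g/mol = 10.41 mol
F: 39.53 g ÷ 19.00 g/mol = 2.081 mol
Smallest is F at 2.081 mol; normalising gives C 2.000, H 5.002, F 1.000
≈ 2:5:1 → C2H5F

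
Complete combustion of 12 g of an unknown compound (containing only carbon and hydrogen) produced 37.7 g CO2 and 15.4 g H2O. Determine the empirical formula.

CH2

mol C = 37.7 / 44.01 = 0.8566; mass C = 0.8566 × 12.01 = 10.29 g
mol H = 2 × (15.4 / 18.02) = 1.709; mass H = 1.709 × 1.008 = 1.723 g
Ratios (÷ 0.8566): C 1.000, H 1.995
→ CH2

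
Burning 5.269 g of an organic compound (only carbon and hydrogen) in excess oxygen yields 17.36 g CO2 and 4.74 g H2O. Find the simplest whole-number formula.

mol C = 17.36 / 44.01 = 0.3945; mass C = 0.3945 × 12.01 = 4.737 g
mol H = 2 × (4.74 / 18.02) = 0.5261; mass H = 0.5261 × 1.008 = 0.5303 g
Smallest is C at 0.3945 mol; normalising gives C 1.000, H 1.334
Multiply by 3: C 3.00, H 4.00 → C3H4

C3H4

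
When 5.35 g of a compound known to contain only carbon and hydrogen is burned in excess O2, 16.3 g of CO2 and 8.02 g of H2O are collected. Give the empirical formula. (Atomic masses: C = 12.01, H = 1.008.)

mol C = 16.3 / 44.01 = 0.3704; mass C = 0.3704 × 12.01 = 4.448 g
mol H = 2 × (8.02 / 18.02) = 0.8901; mass H = 0.8901 × 1.008 = 0.8972 g
Ratios (÷ 0.3704): C 1.000, H 2.403
Scaling by 5: C 5.00, H 12.02 → C5H12

C5H12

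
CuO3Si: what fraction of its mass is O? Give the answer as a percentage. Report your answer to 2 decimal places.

34.37%

Molar mass = 1(63.55) + 3(16.00) + 1(28.09) = 139.640 g/mol
Mass of O per mole = 3 × 16.00 = 48.000 g
% O = 48.000 / 139.640 × 100 = 34.37%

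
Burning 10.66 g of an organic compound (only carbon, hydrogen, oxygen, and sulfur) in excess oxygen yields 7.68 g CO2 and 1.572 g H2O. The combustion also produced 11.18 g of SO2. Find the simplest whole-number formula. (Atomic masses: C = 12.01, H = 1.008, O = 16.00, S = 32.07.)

CHOS

mol C = 7.68 / 44.01 = 0.1745; mass C = 0.1745 × 12.01 = 2.096 g
mol H = 2 × (1.572 / 18.02) = 0.1745; mass H = 0.1745 × 1.008 = 0.1759 g
mol S = 11.18 / 64.07 = 0.1745; mass S = 5.596 g
mass O = 10.66 − (7.868) = 2.792 g → mol O = 0.1745
Ratios (÷ 0.1745): C 1.000, H 1.000, O 1.000, S 1.000
Ratio ≈ 1:1:1:1, so the empirical formula is CHOS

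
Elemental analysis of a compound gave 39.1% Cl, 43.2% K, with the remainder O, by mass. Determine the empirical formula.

ClKO

Assume 100 g: 39.1 g Cl, 43.2 g K, 17.7 g O.
Cl: 39.1 g ÷ 35.45 g/mol = 1.103 mol
K: 43.2 g ÷ 39.10 g/mol = 1.105 mol
O: 17.7 g ÷ 16.00 g/mol = 1.106 mol
Ratios (÷ 1.103): Cl 1.000, K 1.002, O 1.003
Ratio ≈ 1:1:1, so the empirical formula is ClKO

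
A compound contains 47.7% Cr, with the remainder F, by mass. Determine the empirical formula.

Assume 100 g: 47.7 g Cr, 52.3 g F.
Moles — Cr: 47.7 / 52.00 = 0.9173 mol; F: 52.3 / 19.00 = 2.753 mol
Smallest is Cr at 0.9173 mol; normalising gives Cr 1.000, F 3.001
≈ 1:3 → CrF3

CrF3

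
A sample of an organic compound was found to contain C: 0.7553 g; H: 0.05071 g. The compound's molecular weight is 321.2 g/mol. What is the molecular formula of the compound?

C: 0.7553 g ÷ 12.01 g/mol = 0.06289 mol
H: 0.05071 g ÷ 1.008 g/mol = 0.05031 mol
Smallest is H at 0.05031 mol; normalising gives C 1.250, H 1.000
Scaling by 4: C 5.00, H 4.00 → C5H4
Empirical-formula mass = 64.08 g/mol
n = 321.2 / 64.08 = 5.01 ≈ 5
Molecular formula = (C5H4)×5 = C25H20

C25H20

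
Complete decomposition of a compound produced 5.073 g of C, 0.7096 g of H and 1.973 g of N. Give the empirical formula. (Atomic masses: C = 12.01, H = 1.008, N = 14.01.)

Moles — C: 5.073 / 12.01 = 0.4224 mol; H: 0.7096 / 1.008 = 0.704 mol; N: 1.973 / 14.01 = 0.1408 mol
Smallest is N at 0.1408 mol; normalising gives C 2.999, H 4.999, N 1.000
Ratio ≈ 3:5:1, so the empirical formula is C3H5N

C3H5N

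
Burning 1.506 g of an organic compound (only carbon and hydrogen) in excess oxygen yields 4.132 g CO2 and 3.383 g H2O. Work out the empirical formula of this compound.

mol C = 4.132 / 44.01 = 0.09389; mass C = 0.09389 × 12.01 = 1.128 g
mol H = 2 × (3.383 / 18.02) = 0.3755; mass H = 0.3755 × 1.008 = 0.3785 g
Ratios (÷ 0.09389): C 1.000, H 3.999
→ CH4

CH4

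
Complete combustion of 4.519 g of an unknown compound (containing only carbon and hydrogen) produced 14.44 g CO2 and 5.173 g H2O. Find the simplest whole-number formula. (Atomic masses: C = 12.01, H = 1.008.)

C4H7

mol C = 14.44 / 44.01 = 0.3281; mass C = 0.3281 × 12.01 = 3.941 g
mol H = 2 × (5.173 / 18.02) = 0.5741; mass H = 0.5741 × 1.008 = 0.5787 g
Divide by the smallest (0.3281 mol C): C 1.000, H 1.750
Scaling by 4: C 4.00, H 7.00 → C4H7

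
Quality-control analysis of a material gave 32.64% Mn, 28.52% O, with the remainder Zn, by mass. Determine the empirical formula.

Assume 100 g: 32.64 g Mn, 28.52 g O, 38.84 g Zn.
Mn: 32.64 g ÷ 54.94 g/mol = 0.5941 mol
O: 28.52 g ÷ 16.00 g/mol = 1.782 mol
Zn: 38.84 g ÷ 65.38 g/mol = 0.5941 mol
Divide by the smallest (0.5941 mol Zn): Mn 1.000, O 3.001, Zn 1.000
→ MnO3Zn

MnO3Zn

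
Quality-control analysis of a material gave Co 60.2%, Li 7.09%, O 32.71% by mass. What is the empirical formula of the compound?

Assume 100 g: 60.2 g Co, 7.09 g Li, 32.71 g O.
Moles — Co: 60.2 / 58.93 = 1.022 mol; Li: 7.09 / 6.94 = 1.022 mol; O: 32.71 / 16.00 = 2.044 mol
Divide by the smallest (1.022 mol Co): Co 1.000, Li 1.000, O 2.001
≈ 1:1:2 → CoLiO2

CoLiO2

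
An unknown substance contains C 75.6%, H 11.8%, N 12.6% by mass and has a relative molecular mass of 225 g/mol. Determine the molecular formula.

Assume 100 g: 75.6 g C, 11.8 g H, 12.6 g N.
n(C) = 75.6/12.01 = 6.295, n(H) = 11.8/1.008 = 11.71, n(N) = 12.6/14.01 = 0.8994
Smallest is N at 0.8994 mol; normalising gives C 6.999, H 13.016, N 1.000
≈ 7:13:1 → C7H13N
Empirical-formula mass = 111.18 g/mol
n = 225 / 111.18 = 2.02 ≈ 2
Molecular formula = (C7H13N)×2 = C14H26N2

C14H26N2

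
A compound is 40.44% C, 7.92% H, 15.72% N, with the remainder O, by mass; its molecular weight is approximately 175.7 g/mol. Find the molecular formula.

C6H14N2O4

Assume 100 g: 40.44 g C, 7.92 g H, 15.72 g N, 35.92 g O.
Moles — C: 40.44 / 12.01 = 3.367 mol; H: 7.92 / 1.008 = 7.857 mol; N: 15.72 / 14.01 = 1.122 mol; O: 35.92 / 16.00 = 2.245 mol
Ratios (÷ 1.122): C 3.001, H 7.002, N 1.000, O 2.001
→ C3H7NO2
Empirical-formula mass = 89.10 g/mol
n = 175.7 / 89.10 = 1.97 ≈ 2
Molecular formula = (C3H7NO2)×2 = C6H14N2O4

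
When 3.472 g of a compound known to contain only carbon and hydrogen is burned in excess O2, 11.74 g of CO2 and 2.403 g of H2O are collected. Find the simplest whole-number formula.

CH

mol C = 11.74 / 44.01 = 0.2668; mass C = 0.2668 × 12.01 = 3.204 g
mol H = 2 × (2.403 / 18.02) = 0.2667; mass H = 0.2667 × 1.008 = 0.2688 g
Divide by the smallest (0.2667 mol H): C 1.000, H 1.000
≈ 1:1 → CH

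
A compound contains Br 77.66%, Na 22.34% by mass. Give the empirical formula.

BrNa

Assume 100 g: 77.66 g Br, 22.34 g Na.
Br: 77.66 g ÷ 79.90 g/mol = 0.972 mol
Na: 22.34 g ÷ 22.99 g/mol = 0.9717 mol
Ratios (÷ 0.9717): Br 1.000, Na 1.000
≈ 1:1 → BrNa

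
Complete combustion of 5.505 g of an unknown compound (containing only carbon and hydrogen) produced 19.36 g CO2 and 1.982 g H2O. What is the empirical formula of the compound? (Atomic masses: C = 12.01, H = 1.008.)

C2H

mol C = 19.36 / 44.01 = 0.4399; mass C = 0.4399 × 12.01 = 5.283 g
mol H = 2 × (1.982 / 18.02) = 0.2200; mass H = 0.2200 × 1.008 = 0.2217 g
Ratios (÷ 0.22): C 2.000, H 1.000
→ C2H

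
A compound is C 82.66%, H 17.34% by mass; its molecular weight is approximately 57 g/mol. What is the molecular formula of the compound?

Assume 100 g: 82.66 g C, 17.34 g H.
C: 82.66 g ÷ 12.01 g/mol = 6.883 mol
H: 17.34 g ÷ 1.008 g/mol = 17.2 mol
Smallest is C at 6.883 mol; normalising gives C 1.000, H 2.499
Multiply by 2: C 2.00, H 5.00 → C2H5
Empirical-formula mass = 29.06 g/mol
n = 57 / 29.06 = 1.96 ≈ 2
Molecular formula = (C2H5)×2 = C4H10

C4H10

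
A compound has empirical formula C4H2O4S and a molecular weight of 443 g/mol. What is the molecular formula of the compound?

C12H6O12S3

Empirical-formula mass = 146.13 g/mol
n = 443 / 146.13 = 3.03 ≈ 3
Molecular formula = (C4H2O4S)3 = C12H6O12S3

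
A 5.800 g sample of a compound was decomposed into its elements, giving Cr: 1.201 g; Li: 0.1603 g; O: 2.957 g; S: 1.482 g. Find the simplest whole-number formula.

CrLiO8S2

n(Cr) = 1.201/52.00 = 0.0231, n(Li) = 0.1603/6.94 = 0.0231, n(O) = 2.957/16.00 = 0.1848, n(S) = 1.482/32.07 = 0.04621
Smallest is Cr at 0.0231 mol; normalising gives Cr 1.000, Li 1.000, O 8.002, S 2.001
≈ 1:1:8:2 → CrLiO8S2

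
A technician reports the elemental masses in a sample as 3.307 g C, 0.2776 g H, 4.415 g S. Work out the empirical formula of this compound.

C2H2S

n(C) = 3.307/12.01 = 0.2754, n(H) = 0.2776/1.008 = 0.2754, n(S) = 4.415/32.07 = 0.1377
Ratios (÷ 0.1377): C 2.000, H 2.000, S 1.000
→ C2H2S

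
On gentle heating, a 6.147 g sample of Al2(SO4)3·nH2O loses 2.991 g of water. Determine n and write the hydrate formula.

Al2(SO4)3·18H2O

Mass of anhydrous Al2(SO4)3 = 6.147 − 2.991 = 3.156 g
mol H2O = 2.991 / 18.02 = 0.166
Molar mass of Al2(SO4)3 = 342.17 g/mol → mol Al2(SO4)3 = 3.156 / 342.17 = 0.009223
n = 0.166 / 0.009223 = 18.00 ≈ 18 → Al2(SO4)3·18H2O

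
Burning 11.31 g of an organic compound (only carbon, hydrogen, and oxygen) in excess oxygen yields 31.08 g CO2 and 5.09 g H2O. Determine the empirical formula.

mol C = 31.08 / 44.01 = 0.7062; mass C = 0.7062 × 12.01 = 8.481 g
mol H = 2 × (5.09 / 18.02) = 0.5649; mass H = 0.5649 × 1.008 = 0.5694 g
mass O = 11.31 − (9.051) = 2.259 g → mol O = 0.1412
Smallest is O at 0.1412 mol; normalising gives C 5.002, H 4.001, O 1.000
≈ 5:4:1 → C5H4O

C5H4O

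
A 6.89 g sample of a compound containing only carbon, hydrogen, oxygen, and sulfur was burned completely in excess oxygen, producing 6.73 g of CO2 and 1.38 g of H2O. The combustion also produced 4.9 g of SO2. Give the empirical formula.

C2H2O2S

mol C = 6.73 / 44.01 = 0.1529; mass C = 0.1529 × 12.01 = 1.837 g
mol H = 2 × (1.38 / 18.02) = 0.1532; mass H = 0.1532 × 1.008 = 0.1544 g
mol S = 4.9 / 64.07 = 0.07648; mass S = 2.453 g
mass O = 6.89 − (4.444) = 2.446 g → mol O = 0.1529
Smallest is S at 0.07648 mol; normalising gives C 2.000, H 2.003, O 1.999, S 1.000
≈ 2:2:2:1 → C2H2O2S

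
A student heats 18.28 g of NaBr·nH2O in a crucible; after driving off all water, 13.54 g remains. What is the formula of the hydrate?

NaBr·2H2O

Mass of water lost = 18.28 − 13.54 = 4.74 g → 4.74 / 18.02 = 0.263 mol H2O
Molar mass of NaBr = 102.89 g/mol → mol NaBr = 13.54 / 102.89 = 0.1316
n = 0.263 / 0.1316 = 2.00 ≈ 2 → NaBr·2H2O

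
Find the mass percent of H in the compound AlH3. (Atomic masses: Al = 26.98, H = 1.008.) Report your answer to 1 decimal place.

10.1%

Molar mass = 1(26.98) + 3(1.008) = 30.004 g/mol
Mass of H per mole = 3 × 1.008 = 3.024 g
% H = 3.024 / 30.004 × 100 = 10.1%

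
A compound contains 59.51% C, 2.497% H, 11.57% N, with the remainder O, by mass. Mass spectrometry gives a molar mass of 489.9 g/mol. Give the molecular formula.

Assume 100 g: 59.51 g C, 2.497 g H, 11.57 g N, 26.423 g O.
n(C) = 59.51/12.01 = 4.955, n(H) = 2.497/1.008 = 2.477, n(N) = 11.57/14.01 = 0.8258, n(O) = 26.423/16.00 = 1.651
Ratios (÷ 0.8258): C 6.000, H 3.000, N 1.000, O 2.000
Ratio ≈ 6:3:1:2, so the empirical formula is C6H3NO2
Empirical-formula mass = 121.09 g/mol
n = 489.9 / 121.09 = 4.05 ≈ 4
Molecular formula = (C6H3NO2)×4 = C24H12N4O8

C24H12N4O8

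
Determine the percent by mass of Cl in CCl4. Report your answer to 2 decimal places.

92.19%

Molar mass = 1(12.01) + 4(35.45) = 153.810 g/mol
Mass of Cl per mole = 4 × 35.45 = 141.800 g
% Cl = 141.800 / 153.810 × 100 = 92.19%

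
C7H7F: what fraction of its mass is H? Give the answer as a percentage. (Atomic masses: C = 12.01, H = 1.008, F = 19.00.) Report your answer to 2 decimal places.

6.41%

Molar mass = 7(12.01) + 7(1.008) + 1(19.00) = 110.126 g/mol
Mass of H per mole = 7 × 1.008 = 7.056 g
% H = 7.056 / 110.126 × 100 = 6.41%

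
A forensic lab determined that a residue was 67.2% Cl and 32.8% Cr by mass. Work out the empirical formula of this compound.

Cl3Cr

Assume 100 g: 67.2 g Cl, 32.8 g Cr.
Cl: 67.2 g ÷ 35.45 g/mol = 1.896 mol
Cr: 32.8 g ÷ 52.00 g/mol = 0.6308 mol
Ratios (÷ 0.6308): Cl 3.005, Cr 1.000
≈ 3:1 → Cl3Cr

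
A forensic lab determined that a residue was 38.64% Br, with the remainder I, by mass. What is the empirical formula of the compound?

BrI

Assume 100 g: 38.64 g Br, 61.36 g I.
n(Br) = 38.64/79.90 = 0.4836, n(I) = 61.36/126.90 = 0.4835
Smallest is I at 0.4835 mol; normalising gives Br 1.000, I 1.000
→ BrI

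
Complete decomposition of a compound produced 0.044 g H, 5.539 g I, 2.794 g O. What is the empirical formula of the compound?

H: 0.044 g ÷ 1.008 g/mol = 0.04365 mol
I: 5.539 g ÷ 126.90 g/mol = 0.04365 mol
O: 2.794 g ÷ 16.00 g/mol = 0.1746 mol
Ratios (÷ 0.04365): H 1.000, I 1.000, O 4.001
→ HIO4

HIO4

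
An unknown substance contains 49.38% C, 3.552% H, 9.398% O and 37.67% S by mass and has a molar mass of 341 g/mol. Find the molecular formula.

Assume 100 g: 49.38 g C, 3.552 g H, 9.398 g O, 37.67 g S.
Moles — C: 49.38 / 12.01 = 4.112 mol; H: 3.552 / 1.008 = 3.524 mol; O: 9.398 / 16.00 = 0.5874 mol; S: 37.67 / 32.07 = 1.175 mol
Smallest is O at 0.5874 mol; normalising gives C 7.000, H 5.999, O 1.000, S 2.000
→ C7H6OS2
Empirical-formula mass = 170.26 g/mol
n = 341 / 170.26 = 2.00 ≈ 2
Molecular formula = (C7H6OS2)×2 = C14H12O2S4

C14H12O2S4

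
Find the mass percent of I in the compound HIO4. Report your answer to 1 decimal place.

Molar mass = 1(1.008) + 1(126.90) + 4(16.00) = 191.908 g/mol
Mass of I per mole = 1 × 126.90 = 126.900 g
% I = 126.900 / 191.908 × 100 = 66.1%

66.1%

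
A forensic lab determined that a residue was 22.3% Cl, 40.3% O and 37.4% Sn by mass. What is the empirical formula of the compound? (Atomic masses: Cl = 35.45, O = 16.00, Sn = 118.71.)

Assume 100 g: 22.3 g Cl, 40.3 g O, 37.4 g Sn.
n(Cl) = 22.3/35.45 = 0.6291, n(O) = 40.3/16.00 = 2.519, n(Sn) = 37.4/118.71 = 0.3151
Divide by the smallest (0.3151 mol Sn): Cl 1.997, O 7.995, Sn 1.000
Ratio ≈ 2:8:1, so the empirical formula is Cl2O8Sn

Cl2O8Sn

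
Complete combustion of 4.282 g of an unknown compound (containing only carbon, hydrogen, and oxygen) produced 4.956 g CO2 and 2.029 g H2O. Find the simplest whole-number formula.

mol C = 4.956 / 44.01 = 0.1126; mass C = 0.1126 × 12.01 = 1.352 g
mol H = 2 × (2.029 / 18.02) = 0.2252; mass H = 0.2252 × 1.008 = 0.2270 g
mass O = 4.282 − (1.579) = 2.703 g → mol O = 0.1689
Ratios (÷ 0.1126): C 1.000, H 2.000, O 1.500
Scaling by 2: C 2.00, H 4.00, O 3.00 → C2H4O3

C2H4O3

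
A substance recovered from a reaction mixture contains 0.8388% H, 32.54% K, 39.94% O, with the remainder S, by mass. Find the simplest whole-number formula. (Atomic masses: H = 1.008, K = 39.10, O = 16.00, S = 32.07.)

Assume 100 g: 0.8388 g H, 32.54 g K, 39.94 g O, 26.681 g S.
H: 0.8388 g ÷ 1.008 g/mol = 0.8321 mol
K: 32.54 g ÷ 39.10 g/mol = 0.8322 mol
O: 39.94 g ÷ 16.00 g/mol = 2.496 mol
S: 26.681 g ÷ 32.07 g/mol = 0.832 mol
Ratios (÷ 0.832): H 1.000, K 1.000, O 3.000, S 1.000
→ HKO3S

HKO3S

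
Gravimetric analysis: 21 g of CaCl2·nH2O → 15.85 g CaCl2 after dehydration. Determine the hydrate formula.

Mass of water lost = 21 − 15.85 = 5.15 g → 5.15 / 18.02 = 0.2858 mol H2O
Molar mass of CaCl2 = 110.98 g/mol → mol CaCl2 = 15.85 / 110.98 = 0.1428
n = 0.2858 / 0.1428 = 2.00 ≈ 2 → CaCl2·2H2O

CaCl2·2H2O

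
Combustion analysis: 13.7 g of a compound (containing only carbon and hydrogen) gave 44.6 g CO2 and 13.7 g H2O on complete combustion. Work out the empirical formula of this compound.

C2H3

mol C = 44.6 / 44.01 = 1.013; mass C = 1.013 × 12.01 = 12.17 g
mol H = 2 × (13.7 / 18.02) = 1.521; mass H = 1.521 × 1.008 = 1.533 g
Smallest is C at 1.013 mol; normalising gives C 1.000, H 1.500
Multiply by 2: C 2.00, H 3.00 → C2H3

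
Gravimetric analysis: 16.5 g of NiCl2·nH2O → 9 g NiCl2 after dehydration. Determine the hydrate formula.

Mass of water lost = 16.5 − 9 = 7.5 g → 7.5 / 18.02 = 0.4162 mol H2O
Molar mass of NiCl2 = 129.59 g/mol → mol NiCl2 = 9 / 129.59 = 0.06945
n = 0.4162 / 0.06945 = 5.99 ≈ 6 → NiCl2·6H2O

NiCl2·6H2O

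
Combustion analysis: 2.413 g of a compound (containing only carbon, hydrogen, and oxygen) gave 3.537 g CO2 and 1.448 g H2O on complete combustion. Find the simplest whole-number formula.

mol C = 3.537 / 44.01 = 0.08037; mass C = 0.08037 × 12.01 = 0.9652 g
mol H = 2 × (1.448 / 18.02) = 0.1607; mass H = 0.1607 × 1.008 = 0.1620 g
mass O = 2.413 − (1.127) = 1.286 g → mol O = 0.08036
Ratios (÷ 0.08036): C 1.000, H 2.000, O 1.000
Ratio ≈ 1:2:1, so the empirical formula is CH2O

CH2O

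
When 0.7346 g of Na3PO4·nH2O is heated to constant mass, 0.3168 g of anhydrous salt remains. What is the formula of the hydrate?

Mass of water lost = 0.7346 − 0.3168 = 0.4178 g → 0.4178 / 18.02 = 0.02319 mol H2O
Molar mass of Na3PO4 = 163.94 g/mol → mol Na3PO4 = 0.3168 / 163.94 = 0.001932
n = 0.02319 / 0.001932 = 12.00 ≈ 12 → Na3PO4·12H2O

Na3PO4·12H2O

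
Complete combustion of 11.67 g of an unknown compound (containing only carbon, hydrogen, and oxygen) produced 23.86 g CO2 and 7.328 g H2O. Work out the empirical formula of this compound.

mol C = 23.86 / 44.01 = 0.5421; mass C = 0.5421 × 12.01 = 6.511 g
mol H = 2 × (7.328 / 18.02) = 0.8133; mass H = 0.8133 × 1.008 = 0.8198 g
mass O = 11.67 − (7.331) = 4.339 g → mol O = 0.2712
Smallest is O at 0.2712 mol; normalising gives C 1.999, H 2.999, O 1.000
Ratio ≈ 2:3:1, so the empirical formula is C2H3O

C2H3O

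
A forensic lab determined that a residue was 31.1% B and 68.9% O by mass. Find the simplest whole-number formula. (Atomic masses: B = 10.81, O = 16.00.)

B2O3

Assume 100 g: 31.1 g B, 68.9 g O.
n(B) = 31.1/10.81 = 2.877, n(O) = 68.9/16.00 = 4.306
Smallest is B at 2.877 mol; normalising gives B 1.000, O 1.497
×2: B 2.00, O 2.99 → B2O3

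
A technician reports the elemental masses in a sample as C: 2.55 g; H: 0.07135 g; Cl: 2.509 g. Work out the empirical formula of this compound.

C3HCl

n(C) = 2.55/12.01 = 0.2123, n(H) = 0.07135/1.008 = 0.07078, n(Cl) = 2.509/35.45 = 0.07078
Divide by the smallest (0.07078 mol Cl): C 3.000, H 1.000, Cl 1.000
Ratio ≈ 3:1:1, so the empirical formula is C3HCl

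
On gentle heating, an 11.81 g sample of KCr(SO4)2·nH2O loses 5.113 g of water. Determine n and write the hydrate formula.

KCr(SO4)2·12H2O

Mass of anhydrous KCr(SO4)2 = 11.81 − 5.113 = 6.697 g
mol H2O = 5.113 / 18.02 = 0.2837
Molar mass of KCr(SO4)2 = 283.24 g/mol → mol KCr(SO4)2 = 6.697 / 283.24 = 0.02364
n = 0.2837 / 0.02364 = 12.00 ≈ 12 → KCr(SO4)2·12H2O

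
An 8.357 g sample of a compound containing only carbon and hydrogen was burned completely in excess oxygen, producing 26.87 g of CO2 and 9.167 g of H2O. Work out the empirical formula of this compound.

mol C = 26.87 / 44.01 = 0.6105; mass C = 0.6105 × 12.01 = 7.333 g
mol H = 2 × (9.167 / 18.02) = 1.017; mass H = 1.017 × 1.008 = 1.026 g
Ratios (÷ 0.6105): C 1.000, H 1.666
×3: C 3.00, H 5.00 → C3H5

C3H5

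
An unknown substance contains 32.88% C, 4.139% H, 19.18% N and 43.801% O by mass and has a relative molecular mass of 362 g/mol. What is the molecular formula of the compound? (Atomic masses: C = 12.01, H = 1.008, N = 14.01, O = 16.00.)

Assume 100 g: 32.88 g C, 4.139 g H, 19.18 g N, 43.801 g O.
Moles — C: 32.88 / 12.01 = 2.738 mol; H: 4.139 / 1.008 = 4.106 mol; N: 19.18 / 14.01 = 1.369 mol; O: 43.801 / 16.00 = 2.738 mol
Smallest is N at 1.369 mol; normalising gives C 2.000, H 2.999, N 1.000, O 2.000
≈ 2:3:1:2 → C2H3NO2
Empirical-formula mass = 73.05 g/mol
n = 362 / 73.05 = 4.96 ≈ 5
Molecular formula = (C2H3NO2)×5 = C10H15N5O10

C10H15N5O10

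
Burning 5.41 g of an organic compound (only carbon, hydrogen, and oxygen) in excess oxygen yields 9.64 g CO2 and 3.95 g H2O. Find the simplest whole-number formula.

mol C = 9.64 / 44.01 = 0.2190; mass C = 0.2190 × 12.01 = 2.631 g
mol H = 2 × (3.95 / 18.02) = 0.4384; mass H = 0.4384 × 1.008 = 0.4419 g
mass O = 5.41 − (3.073) = 2.337 g → mol O = 0.1461
Smallest is O at 0.1461 mol; normalising gives C 1.499, H 3.001, O 1.000
×2: C 3.00, H 6.00, O 2.00 → C3H6O2

C3H6O2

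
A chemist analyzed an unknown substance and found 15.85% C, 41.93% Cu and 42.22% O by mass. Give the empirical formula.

Assume 100 g: 15.85 g C, 41.93 g Cu, 42.22 g O.
Moles — C: 15.85 / 12.01 = 1.32 mol; Cu: 41.93 / 63.55 = 0.6598 mol; O: 42.22 / 16.00 = 2.639 mol
Smallest is Cu at 0.6598 mol; normalising gives C 2.000, Cu 1.000, O 3.999
→ C2CuO4

C2CuO4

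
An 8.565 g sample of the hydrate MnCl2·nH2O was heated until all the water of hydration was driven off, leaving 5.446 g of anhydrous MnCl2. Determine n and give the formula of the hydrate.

Mass of water lost = 8.565 − 5.446 = 3.119 g → 3.119 / 18.02 = 0.1731 mol H2O
Molar mass of MnCl2 = 125.84 g/mol → mol MnCl2 = 5.446 / 125.84 = 0.04328
n = 0.1731 / 0.04328 = 4.00 ≈ 4 → MnCl2·4H2O

MnCl2·4H2O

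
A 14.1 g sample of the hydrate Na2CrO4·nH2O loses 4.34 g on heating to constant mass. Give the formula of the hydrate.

Mass of anhydrous Na2CrO4 = 14.1 − 4.34 = 9.76 g
mol H2O = 4.34 / 18.02 = 0.2408
Molar mass of Na2CrO4 = 161.98 g/mol → mol Na2CrO4 = 9.76 / 161.98 = 0.06025
n = 0.2408 / 0.06025 = 4.00 ≈ 4 → Na2CrO4·4H2O

Na2CrO4·4H2O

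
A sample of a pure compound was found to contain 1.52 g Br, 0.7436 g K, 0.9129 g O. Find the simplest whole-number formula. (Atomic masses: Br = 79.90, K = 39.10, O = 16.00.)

Moles — Br: 1.52 / 79.90 = 0.01902 mol; K: 0.7436 / 39.10 = 0.01902 mol; O: 0.9129 / 16.00 = 0.05706 mol
Ratios (÷ 0.01902): Br 1.000, K 1.000, O 3.000
→ BrKO3

BrKO3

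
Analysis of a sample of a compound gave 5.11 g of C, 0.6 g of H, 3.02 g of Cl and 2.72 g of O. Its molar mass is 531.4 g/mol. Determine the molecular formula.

C20H28Cl4O8

C: 5.11 g ÷ 12.01 g/mol = 0.4255 mol
H: 0.6 g ÷ 1.008 g/mol = 0.5952 mol
Cl: 3.02 g ÷ 35.45 g/mol = 0.08519 mol
O: 2.72 g ÷ 16.00 g/mol = 0.17 mol
Divide by the smallest (0.08519 mol Cl): C 4.994, H 6.987, Cl 1.000, O 1.996
≈ 5:7:1:2 → C5H7ClO2
Empirical-formula mass = 134.56 g/mol
n = 531.4 / 134.56 = 3.95 ≈ 4
Molecular formula = (C5H7ClO2)×4 = C20H28Cl4O8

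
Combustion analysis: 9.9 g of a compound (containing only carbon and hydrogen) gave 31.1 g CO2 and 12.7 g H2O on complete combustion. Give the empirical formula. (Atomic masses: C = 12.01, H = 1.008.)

CH2

mol C = 31.1 / 44.01 = 0.7067; mass C = 0.7067 × 12.01 = 8.487 g
mol H = 2 × (12.7 / 18.02) = 1.410; mass H = 1.410 × 1.008 = 1.421 g
Ratios (÷ 0.7067): C 1.000, H 1.995
Ratio ≈ 1:2, so the empirical formula is CH2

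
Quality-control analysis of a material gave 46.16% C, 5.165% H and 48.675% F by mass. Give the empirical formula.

Assume 100 g: 46.16 g C, 5.165 g H, 48.675 g F.
Moles — C: 46.16 / 12.01 = 3.843 mol; H: 5.165 / 1.008 = 5.124 mol; F: 48.675 / 19.00 = 2.562 mol
Ratios (÷ 2.562): C 1.500, H 2.000, F 1.000
Multiply by 2: C 3.00, H 4.00, F 2.00 → C3H4F2

C3H4F2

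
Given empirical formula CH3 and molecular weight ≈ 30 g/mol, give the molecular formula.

Empirical-formula mass = 15.03 g/mol
n = 30 / 15.03 = 2.00 ≈ 2
Molecular formula = (CH3)2 = C2H6

C2H6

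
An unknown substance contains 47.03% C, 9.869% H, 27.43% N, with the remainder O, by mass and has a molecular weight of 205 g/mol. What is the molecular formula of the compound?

Assume 100 g: 47.03 g C, 9.869 g H, 27.43 g N, 15.671 g O.
Moles — C: 47.03 / 12.01 = 3.916 mol; H: 9.869 / 1.008 = 9.791 mol; N: 27.43 / 14.01 = 1.958 mol; O: 15.671 / 16.00 = 0.9794 mol
Divide by the smallest (0.9794 mol O): C 3.998, H 9.996, N 1.999, O 1.000
Ratio ≈ 4:10:2:1, so the empirical formula is C4H10N2O
Empirical-formula mass = 102.14 g/mol
n = 205 / 102.14 = 2.01 ≈ 2
Molecular formula = (C4H10N2O)×2 = C8H20N4O2

C8H20N4O2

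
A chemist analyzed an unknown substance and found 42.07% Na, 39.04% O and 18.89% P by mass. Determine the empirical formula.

Na3O4P

Assume 100 g: 42.07 g Na, 39.04 g O, 18.89 g P.
Na: 42.07 g ÷ 22.99 g/mol = 1.83 mol
O: 39.04 g ÷ 16.00 g/mol = 2.44 mol
P: 18.89 g ÷ 30.97 g/mol = 0.6099 mol
Smallest is P at 0.6099 mol; normalising gives Na 3.000, O 4.000, P 1.000
Ratio ≈ 3:4:1, so the empirical formula is Na3O4P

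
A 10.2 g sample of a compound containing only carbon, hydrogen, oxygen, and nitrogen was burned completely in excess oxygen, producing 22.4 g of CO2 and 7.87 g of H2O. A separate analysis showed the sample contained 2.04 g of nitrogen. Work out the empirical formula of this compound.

C7H12N2O

mol C = 22.4 / 44.01 = 0.5090; mass C = 0.5090 × 12.01 = 6.113 g
mol H = 2 × (7.87 / 18.02) = 0.8735; mass H = 0.8735 × 1.008 = 0.8805 g
mol N = 2.04 / 14.01 = 0.1456
mass O = 10.2 − (9.033) = 1.167 g → mol O = 0.07292
Ratios (÷ 0.07292): C 6.980, H 11.978, N 1.997, O 1.000
→ C7H12N2O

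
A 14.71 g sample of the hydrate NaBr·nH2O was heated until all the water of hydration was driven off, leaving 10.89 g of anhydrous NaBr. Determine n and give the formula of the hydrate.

Mass of water lost = 14.71 − 10.89 = 3.82 g → 3.82 / 18.02 = 0.212 mol H2O
Molar mass of NaBr = 102.89 g/mol → mol NaBr = 10.89 / 102.89 = 0.1058
n = 0.212 / 0.1058 = 2.00 ≈ 2 → NaBr·2H2O

NaBr·2H2O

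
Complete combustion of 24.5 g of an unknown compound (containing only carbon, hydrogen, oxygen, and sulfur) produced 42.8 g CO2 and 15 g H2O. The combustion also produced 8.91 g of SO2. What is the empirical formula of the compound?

mol C = 42.8 / 44.01 = 0.9725; mass C = 0.9725 × 12.01 = 11.68 g
mol H = 2 × (15 / 18.02) = 1.665; mass H = 1.665 × 1.008 = 1.678 g
mol S = 8.91 / 64.07 = 0.1391; mass S = 4.460 g
mass O = 24.5 − (17.82) = 6.682 g → mol O = 0.4176
Divide by the smallest (0.1391 mol S): C 6.993, H 11.971, O 3.003, S 1.000
≈ 7:12:3:1 → C7H12O3S

C7H12O3S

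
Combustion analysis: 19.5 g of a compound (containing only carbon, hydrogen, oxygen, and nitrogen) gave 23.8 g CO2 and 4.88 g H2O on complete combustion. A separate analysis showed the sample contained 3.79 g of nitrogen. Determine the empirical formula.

mol C = 23.8 / 44.01 = 0.5408; mass C = 0.5408 × 12.01 = 6.495 g
mol H = 2 × (4.88 / 18.02) = 0.5416; mass H = 0.5416 × 1.008 = 0.5460 g
mol N = 3.79 / 14.01 = 0.2705
mass O = 19.5 − (10.83) = 8.669 g → mol O = 0.5418
Ratios (÷ 0.2705): C 1.999, H 2.002, N 1.000, O 2.003
Ratio ≈ 2:2:1:2, so the empirical formula is C2H2NO2

C2H2NO2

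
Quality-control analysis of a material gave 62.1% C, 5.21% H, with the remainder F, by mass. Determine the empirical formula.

C3H3F

Assume 100 g: 62.1 g C, 5.21 g H, 32.69 g F.
n(C) = 62.1/12.01 = 5.171, n(H) = 5.21/1.008 = 5.169, n(F) = 32.69/19.00 = 1.721
Ratios (÷ 1.721): C 3.005, H 3.004, F 1.000
Ratio ≈ 3:3:1, so the empirical formula is C3H3F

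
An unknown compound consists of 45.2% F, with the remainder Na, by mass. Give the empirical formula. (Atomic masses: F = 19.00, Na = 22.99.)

FNa

Assume 100 g: 45.2 g F, 54.8 g Na.
F: 45.2 g ÷ 19.00 g/mol = 2.379 mol
Na: 54.8 g ÷ 22.99 g/mol = 2.384 mol
Divide by the smallest (2.379 mol F): F 1.000, Na 1.002
Ratio ≈ 1:1, so the empirical formula is FNa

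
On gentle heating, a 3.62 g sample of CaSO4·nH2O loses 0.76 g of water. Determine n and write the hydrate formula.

CaSO4·2H2O

Mass of anhydrous CaSO4 = 3.62 − 0.76 = 2.86 g
mol H2O = 0.76 / 18.02 = 0.04218
Molar mass of CaSO4 = 136.15 g/mol → mol CaSO4 = 2.86 / 136.15 = 0.02101
n = 0.04218 / 0.02101 = 2.01 ≈ 2 → CaSO4·2H2O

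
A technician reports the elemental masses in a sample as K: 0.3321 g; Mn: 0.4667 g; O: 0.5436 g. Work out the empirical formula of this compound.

KMnO4

n(K) = 0.3321/39.10 = 0.008494, n(Mn) = 0.4667/54.94 = 0.008495, n(O) = 0.5436/16.00 = 0.03397
Smallest is K at 0.008494 mol; normalising gives K 1.000, Mn 1.000, O 4.000
Ratio ≈ 1:1:4, so the empirical formula is KMnO4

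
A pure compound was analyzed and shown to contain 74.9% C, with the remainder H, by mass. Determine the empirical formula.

CH4

Assume 100 g: 74.9 g C, 25.1 g H.
C: 74.9 g ÷ 12.01 g/mol = 6.236 mol
H: 25.1 g ÷ 1.008 g/mol = 24.9 mol
Divide by the smallest (6.236 mol C): C 1.000, H 3.993
Ratio ≈ 1:4, so the empirical formula is CH4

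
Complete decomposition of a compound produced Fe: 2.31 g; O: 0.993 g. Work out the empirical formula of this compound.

Fe2O3

Moles — Fe: 2.31 / 55.85 = 0.04136 mol; O: 0.993 / 16.00 = 0.06206 mol
Smallest is Fe at 0.04136 mol; normalising gives Fe 1.000, O 1.501
Scaling by 2: Fe 2.00, O 3.00 → Fe2O3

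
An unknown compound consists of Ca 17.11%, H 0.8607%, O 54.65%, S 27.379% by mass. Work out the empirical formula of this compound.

CaH2O8S2

Assume 100 g: 17.11 g Ca, 0.8607 g H, 54.65 g O, 27.379 g S.
Ca: 17.11 g ÷ 40.08 g/mol = 0.4269 mol
H: 0.8607 g ÷ 1.008 g/mol = 0.8539 mol
O: 54.65 g ÷ 16.00 g/mol = 3.416 mol
S: 27.379 g ÷ 32.07 g/mol = 0.8537 mol
Divide by the smallest (0.4269 mol Ca): Ca 1.000, H 2.000, O 8.001, S 2.000
→ CaH2O8S2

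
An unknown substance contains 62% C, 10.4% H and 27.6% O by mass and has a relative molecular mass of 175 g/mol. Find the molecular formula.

C9H18O3

Assume 100 g: 62 g C, 10.4 g H, 27.6 g O.
Moles — C: 62 / 12.01 = 5.162 mol; H: 10.4 / 1.008 = 10.32 mol; O: 27.6 / 16.00 = 1.725 mol
Ratios (÷ 1.725): C 2.993, H 5.981, O 1.000
→ C3H6O
Empirical-formula mass = 58.08 g/mol
n = 175 / 58.08 = 3.01 ≈ 3
Molecular formula = (C3H6O)×3 = C9H18O3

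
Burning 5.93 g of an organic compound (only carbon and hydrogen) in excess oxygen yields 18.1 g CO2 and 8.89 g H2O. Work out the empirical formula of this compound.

C5H12

mol C = 18.1 / 44.01 = 0.4113; mass C = 0.4113 × 12.01 = 4.939 g
mol H = 2 × (8.89 / 18.02) = 0.9867; mass H = 0.9867 × 1.008 = 0.9946 g
Divide by the smallest (0.4113 mol C): C 1.000, H 2.399
Scaling by 5: C 5.00, H 12.00 → C5H12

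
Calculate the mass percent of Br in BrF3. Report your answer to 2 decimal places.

58.36%

Molar mass = 1(79.90) + 3(19.00) = 136.900 g/mol
Mass of Br per mole = 1 × 79.90 = 79.900 g
% Br = 79.900 / 136.900 × 100 = 58.36%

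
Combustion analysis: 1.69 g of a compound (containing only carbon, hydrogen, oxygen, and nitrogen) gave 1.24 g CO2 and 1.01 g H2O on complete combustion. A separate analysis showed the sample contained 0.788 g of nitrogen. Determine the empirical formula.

CH4N2O

mol C = 1.24 / 44.01 = 0.02818; mass C = 0.02818 × 12.01 = 0.3384 g
mol H = 2 × (1.01 / 18.02) = 0.1121; mass H = 0.1121 × 1.008 = 0.1130 g
mol N = 0.788 / 14.01 = 0.05625
mass O = 1.69 − (1.239) = 0.4506 g → mol O = 0.02816
Divide by the smallest (0.02816 mol O): C 1.000, H 3.980, N 1.997, O 1.000
≈ 1:4:2:1 → CH4N2O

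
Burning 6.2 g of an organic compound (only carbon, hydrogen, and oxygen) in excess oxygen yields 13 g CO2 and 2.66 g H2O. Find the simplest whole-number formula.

C2H2O

mol C = 13 / 44.01 = 0.2954; mass C = 0.2954 × 12.01 = 3.548 g
mol H = 2 × (2.66 / 18.02) = 0.2952; mass H = 0.2952 × 1.008 = 0.2976 g
mass O = 6.2 − (3.845) = 2.355 g → mol O = 0.1472
Smallest is O at 0.1472 mol; normalising gives C 2.007, H 2.006, O 1.000
≈ 2:2:1 → C2H2O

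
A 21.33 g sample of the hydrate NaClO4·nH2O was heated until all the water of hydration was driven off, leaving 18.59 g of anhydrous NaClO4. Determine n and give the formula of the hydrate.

NaClO4·H2O

Mass of water lost = 21.33 − 18.59 = 2.74 g → 2.74 / 18.02 = 0.1521 mol H2O
Molar mass of NaClO4 = 122.44 g/mol → mol NaClO4 = 18.59 / 122.44 = 0.1518
n = 0.1521 / 0.1518 = 1.00 ≈ 1 → NaClO4·H2O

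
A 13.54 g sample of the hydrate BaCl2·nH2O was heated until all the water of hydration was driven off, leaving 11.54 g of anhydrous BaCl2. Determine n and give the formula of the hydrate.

Mass of water lost = 13.54 − 11.54 = 2 g → 2 / 18.02 = 0.111 mol H2O
Molar mass of BaCl2 = 208.23 g/mol → mol BaCl2 = 11.54 / 208.23 = 0.05542
n = 0.111 / 0.05542 = 2.00 ≈ 2 → BaCl2·2H2O

BaCl2·2H2O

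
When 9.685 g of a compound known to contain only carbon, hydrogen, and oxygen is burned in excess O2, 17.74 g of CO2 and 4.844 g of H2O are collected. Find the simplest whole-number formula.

mol C = 17.74 / 44.01 = 0.4031; mass C = 0.4031 × 12.01 = 4.841 g
mol H = 2 × (4.844 / 18.02) = 0.5376; mass H = 0.5376 × 1.008 = 0.5419 g
mass O = 9.685 − (5.383) = 4.302 g → mol O = 0.2689
Smallest is O at 0.2689 mol; normalising gives C 1.499, H 2.000, O 1.000
Multiply by 2: C 3.00, H 4.00, O 2.00 → C3H4O2

C3H4O2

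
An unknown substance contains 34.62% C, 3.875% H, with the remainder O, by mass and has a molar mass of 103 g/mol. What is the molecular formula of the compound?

Assume 100 g: 34.62 g C, 3.875 g H, 61.505 g O.
C: 34.62 g ÷ 12.01 g/mol = 2.883 mol
H: 3.875 g ÷ 1.008 g/mol = 3.844 mol
O: 61.505 g ÷ 16.00 g/mol = 3.844 mol
Divide by the smallest (2.883 mol C): C 1.000, H 1.334, O 1.334
×3: C 3.00, H 4.00, O 4.00 → C3H4O4
Empirical-formula mass = 104.06 g/mol
n = 103 / 104.06 = 0.99 ≈ 1
Molecular formula = empirical formula = C3H4O4

C3H4O4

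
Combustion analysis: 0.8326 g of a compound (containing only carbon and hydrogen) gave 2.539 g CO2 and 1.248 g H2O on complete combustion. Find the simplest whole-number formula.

C5H12

mol C = 2.539 / 44.01 = 0.05769; mass C = 0.05769 × 12.01 = 0.6929 g
mol H = 2 × (1.248 / 18.02) = 0.1385; mass H = 0.1385 × 1.008 = 0.1396 g
Divide by the smallest (0.05769 mol C): C 1.000, H 2.401
Scaling by 5: C 5.00, H 12.00 → C5H12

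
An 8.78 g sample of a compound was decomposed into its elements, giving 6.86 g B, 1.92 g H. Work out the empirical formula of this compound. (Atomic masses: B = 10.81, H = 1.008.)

n(B) = 6.86/10.81 = 0.6346, n(H) = 1.92/1.008 = 1.905
Smallest is B at 0.6346 mol; normalising gives B 1.000, H 3.002
→ BH3

BH3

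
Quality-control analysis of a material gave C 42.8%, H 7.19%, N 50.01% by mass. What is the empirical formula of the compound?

CH2N

Assume 100 g: 42.8 g C, 7.19 g H, 50.01 g N.
Moles — C: 42.8 / 12.01 = 3.564 mol; H: 7.19 / 1.008 = 7.133 mol; N: 50.01 / 14.01 = 3.57 mol
Ratios (÷ 3.564): C 1.000, H 2.002, N 1.002
→ CH2N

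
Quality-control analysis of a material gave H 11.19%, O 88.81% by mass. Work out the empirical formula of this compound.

H2O

Assume 100 g: 11.19 g H, 88.81 g O.
Moles — H: 11.19 / 1.008 = 11.1 mol; O: 88.81 / 16.00 = 5.551 mol
Smallest is O at 5.551 mol; normalising gives H 2.000, O 1.000
≈ 2:1 → H2O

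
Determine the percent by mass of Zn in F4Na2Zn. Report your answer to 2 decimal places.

34.90%

Molar mass = 4(19.00) + 2(22.99) + 1(65.38) = 187.360 g/mol
Mass of Zn per mole = 1 × 65.38 = 65.380 g
% Zn = 65.380 / 187.360 × 100 = 34.90%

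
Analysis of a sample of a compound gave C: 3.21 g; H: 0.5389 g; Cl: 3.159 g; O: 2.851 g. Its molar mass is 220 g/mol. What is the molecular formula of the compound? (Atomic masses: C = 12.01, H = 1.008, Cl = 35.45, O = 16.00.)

C: 3.21 g ÷ 12.01 g/mol = 0.2673 mol
H: 0.5389 g ÷ 1.008 g/mol = 0.5346 mol
Cl: 3.159 g ÷ 35.45 g/mol = 0.08911 mol
O: 2.851 g ÷ 16.00 g/mol = 0.1782 mol
Smallest is Cl at 0.08911 mol; normalising gives C 2.999, H 5.999, Cl 1.000, O 2.000
≈ 3:6:1:2 → C3H6ClO2
Empirical-formula mass = 109.53 g/mol
n = 220 / 109.53 = 2.01 ≈ 2
Molecular formula = (C3H6ClO2)×2 = C6H12Cl2O4

C6H12Cl2O4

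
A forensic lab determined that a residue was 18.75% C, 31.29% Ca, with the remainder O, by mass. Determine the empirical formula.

C2CaO4

Assume 100 g: 18.75 g C, 31.29 g Ca, 49.96 g O.
n(C) = 18.75/12.01 = 1.561, n(Ca) = 31.29/40.08 = 0.7807, n(O) = 49.96/16.00 = 3.123
Smallest is Ca at 0.7807 mol; normalising gives C 2.000, Ca 1.000, O 4.000
Ratio ≈ 2:1:4, so the empirical formula is C2CaO4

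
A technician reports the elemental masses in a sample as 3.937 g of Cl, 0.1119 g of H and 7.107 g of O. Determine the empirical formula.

ClHO4

Moles — Cl: 3.937 / 35.45 = 0.1111 mol; H: 0.1119 / 1.008 = 0.111 mol; O: 7.107 / 16.00 = 0.4442 mol
Divide by the smallest (0.111 mol H): Cl 1.000, H 1.000, O 4.001
→ ClHO4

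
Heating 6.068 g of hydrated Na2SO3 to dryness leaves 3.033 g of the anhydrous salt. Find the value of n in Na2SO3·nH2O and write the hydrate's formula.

Mass of water lost = 6.068 − 3.033 = 3.035 g → 3.035 / 18.02 = 0.1684 mol H2O
Molar mass of Na2SO3 = 126.05 g/mol → mol Na2SO3 = 3.033 / 126.05 = 0.02406
n = 0.1684 / 0.02406 = 7.00 ≈ 7 → Na2SO3·7H2O

Na2SO3·7H2O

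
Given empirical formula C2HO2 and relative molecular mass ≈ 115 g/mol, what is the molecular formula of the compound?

Empirical-formula mass = 57.03 g/mol
n = 115 / 57.03 = 2.02 ≈ 2
Molecular formula = (C2HO2)2 = C4H2O4

C4H2O4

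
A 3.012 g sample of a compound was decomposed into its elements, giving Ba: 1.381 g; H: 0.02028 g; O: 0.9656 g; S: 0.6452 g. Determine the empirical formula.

n(Ba) = 1.381/137.33 = 0.01006, n(H) = 0.02028/1.008 = 0.02012, n(O) = 0.9656/16.00 = 0.06035, n(S) = 0.6452/32.07 = 0.02012
Smallest is Ba at 0.01006 mol; normalising gives Ba 1.000, H 2.001, O 6.001, S 2.001
Ratio ≈ 1:2:6:2, so the empirical formula is BaH2O6S2

BaH2O6S2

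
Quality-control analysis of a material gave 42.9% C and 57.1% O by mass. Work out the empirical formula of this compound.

Assume 100 g: 42.9 g C, 57.1 g O.
Moles — C: 42.9 / 12.01 = 3.572 mol; O: 57.1 / 16.00 = 3.569 mol
Ratios (÷ 3.569): C 1.001, O 1.000
Ratio ≈ 1:1, so the empirical formula is CO

CO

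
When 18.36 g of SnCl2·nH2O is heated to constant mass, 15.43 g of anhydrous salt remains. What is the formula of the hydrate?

SnCl2·2H2O

Mass of water lost = 18.36 − 15.43 = 2.93 g → 2.93 / 18.02 = 0.1626 mol H2O
Molar mass of SnCl2 = 189.61 g/mol → mol SnCl2 = 15.43 / 189.61 = 0.08138
n = 0.1626 / 0.08138 = 2.00 ≈ 2 → SnCl2·2H2O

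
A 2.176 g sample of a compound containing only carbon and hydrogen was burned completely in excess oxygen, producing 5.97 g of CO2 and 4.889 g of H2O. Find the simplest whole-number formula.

mol C = 5.97 / 44.01 = 0.1357; mass C = 0.1357 × 12.01 = 1.629 g
mol H = 2 × (4.889 / 18.02) = 0.5426; mass H = 0.5426 × 1.008 = 0.5470 g
Ratios (÷ 0.1357): C 1.000, H 4.000
≈ 1:4 → CH4

CH4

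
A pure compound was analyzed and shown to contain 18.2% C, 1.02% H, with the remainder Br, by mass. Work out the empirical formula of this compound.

C3H2Br2

Assume 100 g: 18.2 g C, 1.02 g H, 80.78 g Br.
C: 18.2 g ÷ 12.01 g/mol = 1.515 mol
H: 1.02 g ÷ 1.008 g/mol = 1.012 mol
Br: 80.78 g ÷ 79.90 g/mol = 1.011 mol
Smallest is Br at 1.011 mol; normalising gives C 1.499, H 1.001, Br 1.000
Multiply by 2: C 3.00, H 2.00, Br 2.00 → C3H2Br2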